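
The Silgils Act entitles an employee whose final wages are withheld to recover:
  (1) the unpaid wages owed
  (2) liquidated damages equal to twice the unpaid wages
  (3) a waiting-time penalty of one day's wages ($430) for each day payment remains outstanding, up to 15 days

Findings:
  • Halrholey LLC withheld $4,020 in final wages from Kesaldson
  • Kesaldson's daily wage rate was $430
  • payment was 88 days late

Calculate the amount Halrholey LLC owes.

Doubled: 2 × $4,020 = $8,040
Penalty days: min(88, 15) = 15
Waiting-time penalty: 15 × $430 = $6,450
Total award: $4,020 + $8,040 + $6,450 = $18,510

$18,510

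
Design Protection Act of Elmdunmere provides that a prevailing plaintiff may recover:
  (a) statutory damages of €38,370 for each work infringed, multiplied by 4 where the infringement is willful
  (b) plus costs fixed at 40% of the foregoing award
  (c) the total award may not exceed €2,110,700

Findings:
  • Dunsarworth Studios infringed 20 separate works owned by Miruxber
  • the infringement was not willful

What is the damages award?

Statutory damages: 20 × €38,370 = €767,400
Infringement not willful: no ×4 enhancement.
Costs: 40% of €767,400 = €306,960
Award plus costs: €767,400 + €306,960 = €1,074,360
Cap at €2,110,700: €1,074,360 is within the cap, no reduction.

€1,074,360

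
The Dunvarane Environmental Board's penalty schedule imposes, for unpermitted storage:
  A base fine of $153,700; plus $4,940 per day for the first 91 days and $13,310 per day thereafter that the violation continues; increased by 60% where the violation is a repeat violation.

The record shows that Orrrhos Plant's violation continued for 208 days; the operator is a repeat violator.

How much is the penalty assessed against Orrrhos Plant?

First 91 days: 91 × $4,940 = $449,540
Remaining days: (208 − 91) × $13,310 = $1,557,270
Per-day component: $449,540 + $1,557,270 = $2,006,810
Base plus per-day: $153,700 + $2,006,810 = $2,160,510
Enhancement: 60% of $2,160,510 = $1,296,306
Enhanced fine: $2,160,510 + $1,296,306 = $3,456,816

$3,456,816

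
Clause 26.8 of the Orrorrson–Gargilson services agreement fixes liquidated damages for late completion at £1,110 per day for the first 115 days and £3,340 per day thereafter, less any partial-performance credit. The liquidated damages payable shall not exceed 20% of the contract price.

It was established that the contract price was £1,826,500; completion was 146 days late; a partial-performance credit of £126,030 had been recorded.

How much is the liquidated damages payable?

First 115 days: 115 × £1,110 = £127,650
Remaining days: (146 − 115) × £3,340 = £103,540
Accrued per-day damages: £127,650 + £103,540 = £231,190
Less partial-performance credit: £231,190 − £126,030 = £105,160
Cap: 20% of £1,826,500 = £365,300
Cap at £365,300: £105,160 is within the cap, no reduction.

£105,160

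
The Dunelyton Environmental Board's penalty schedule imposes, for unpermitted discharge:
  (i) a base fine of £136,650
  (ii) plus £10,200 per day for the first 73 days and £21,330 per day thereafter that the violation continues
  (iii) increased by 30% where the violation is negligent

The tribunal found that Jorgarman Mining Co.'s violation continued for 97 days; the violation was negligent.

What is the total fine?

£1,811,121

First 73 days: 73 × £10,200 = £744,600
Remaining days: (97 − 73) × £21,330 = £511,920
Per-day component: £744,600 + £511,920 = £1,256,520
Base plus per-day: £136,650 + £1,256,520 = £1,393,170
Enhancement: 30% of £1,393,170 = £417,951
Enhanced fine: £1,393,170 + £417,951 = £1,811,121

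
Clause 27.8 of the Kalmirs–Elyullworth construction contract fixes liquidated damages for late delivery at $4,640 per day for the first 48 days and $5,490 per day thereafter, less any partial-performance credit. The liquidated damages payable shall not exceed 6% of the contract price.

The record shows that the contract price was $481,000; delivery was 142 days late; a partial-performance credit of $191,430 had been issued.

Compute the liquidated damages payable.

First 48 days: 48 × $4,640 = $222,720
Remaining days: (142 − 48) × $5,490 = $516,060
Accrued per-day damages: $222,720 + $516,060 = $738,780
Less partial-performance credit: $738,780 − $191,430 = $547,350
Cap: 6% of $481,000 = $28,860
Cap at $28,860: $547,350 exceeds the cap → $28,860

$28,860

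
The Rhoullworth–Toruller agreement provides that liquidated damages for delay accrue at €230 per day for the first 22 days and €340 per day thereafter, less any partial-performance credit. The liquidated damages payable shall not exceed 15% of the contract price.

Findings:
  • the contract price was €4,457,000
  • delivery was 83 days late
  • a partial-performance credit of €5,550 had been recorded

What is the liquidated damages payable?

First 22 days: 22 × €230 = €5,060
Remaining days: (83 − 22) × €340 = €20,740
Accrued per-day damages: €5,060 + €20,740 = €25,800
Less partial-performance credit: €25,800 − €5,550 = €20,250
Cap: 15% of €4,457,000 = €668,550
Cap at €668,550: €20,250 is within the cap, no reduction.

€20,250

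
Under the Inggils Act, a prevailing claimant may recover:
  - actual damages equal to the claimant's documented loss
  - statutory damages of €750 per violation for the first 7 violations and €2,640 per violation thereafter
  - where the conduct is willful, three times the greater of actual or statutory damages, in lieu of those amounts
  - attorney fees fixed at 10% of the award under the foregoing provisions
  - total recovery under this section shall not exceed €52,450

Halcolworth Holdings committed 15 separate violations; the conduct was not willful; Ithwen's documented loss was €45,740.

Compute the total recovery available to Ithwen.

€52,450

First 7 violations: 7 × €750 = €5,250
Remaining violations: (15 − 7) × €2,640 = €21,120
Statutory damages: €5,250 + €21,120 = €26,370
Conduct not willful: the in-lieu enhancement does not apply.
Actual plus statutory damages: €45,740 + €26,370 = €72,110
Attorney fees: 10% of €72,110 = €7,211
Total before cap: €72,110 + €7,211 = €79,321
Cap at €52,450: €79,321 exceeds the cap → €52,450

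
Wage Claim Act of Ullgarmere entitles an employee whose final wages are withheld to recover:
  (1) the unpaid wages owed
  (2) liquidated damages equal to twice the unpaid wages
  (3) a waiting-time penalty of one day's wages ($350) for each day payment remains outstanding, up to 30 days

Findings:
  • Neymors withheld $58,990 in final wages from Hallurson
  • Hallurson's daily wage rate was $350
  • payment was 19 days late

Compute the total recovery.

Doubled: 2 × $58,990 = $117,980
Penalty days: min(19, 30) = 19
Waiting-time penalty: 19 × $350 = $6,650
Total award: $58,990 + $117,980 + $6,650 = $183,620

$183,620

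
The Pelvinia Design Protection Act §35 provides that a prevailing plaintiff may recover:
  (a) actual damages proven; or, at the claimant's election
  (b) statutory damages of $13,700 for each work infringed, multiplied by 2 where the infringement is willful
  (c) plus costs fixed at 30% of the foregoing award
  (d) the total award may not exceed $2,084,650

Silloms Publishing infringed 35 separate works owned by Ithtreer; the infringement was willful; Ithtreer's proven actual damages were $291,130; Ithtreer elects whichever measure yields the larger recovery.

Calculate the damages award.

Award: $1,246,700

Statutory damages: 35 × $13,700 = $479,500
Doubled: 2 × $479,500 = $959,000
Greater of actual damages ($291,130) or enhanced statutory damages ($959,000): $959,000
Costs: 30% of $959,000 = $287,700
Award plus costs: $959,000 + $287,700 = $1,246,700
Cap at $2,084,650: $1,246,700 is within the cap, no reduction.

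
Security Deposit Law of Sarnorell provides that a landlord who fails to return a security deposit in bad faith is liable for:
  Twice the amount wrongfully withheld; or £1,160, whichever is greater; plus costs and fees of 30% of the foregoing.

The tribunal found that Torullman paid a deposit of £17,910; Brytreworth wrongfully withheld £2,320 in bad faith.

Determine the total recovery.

Doubled: 2 × £2,320 = £4,640
Minimum £1,160: £4,640 meets the minimum, no increase.
Costs and fees: 30% of £4,640 = £1,392
Total recovery: £4,640 + £1,392 = £6,032

Recovery: £6,032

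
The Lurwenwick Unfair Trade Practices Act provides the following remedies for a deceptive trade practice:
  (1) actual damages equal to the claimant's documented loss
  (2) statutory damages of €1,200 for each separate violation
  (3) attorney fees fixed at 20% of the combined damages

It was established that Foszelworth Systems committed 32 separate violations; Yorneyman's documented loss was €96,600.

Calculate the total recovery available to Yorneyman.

Total recovery: €162,000

Statutory damages: 32 × €1,200 = €38,400
Combined damages: €96,600 + €38,400 = €135,000
Attorney fees: 20% of €135,000 = €27,000
Total recovery: €135,000 + €27,000 = €162,000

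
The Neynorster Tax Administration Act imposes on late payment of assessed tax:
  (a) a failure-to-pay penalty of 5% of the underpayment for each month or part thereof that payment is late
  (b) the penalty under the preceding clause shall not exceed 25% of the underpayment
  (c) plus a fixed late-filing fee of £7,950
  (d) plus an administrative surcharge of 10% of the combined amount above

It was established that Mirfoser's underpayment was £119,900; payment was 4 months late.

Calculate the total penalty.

£35,123

Accrued rate: 5% × 4 = 20%, capped at 25% → 20%
Failure-to-pay penalty: 20% of £119,900 = £23,980
Penalty before surcharge: £23,980 + £7,950 = £31,930
Administrative surcharge: 10% of £31,930 = £3,193
Total penalty: £31,930 + £3,193 = £35,123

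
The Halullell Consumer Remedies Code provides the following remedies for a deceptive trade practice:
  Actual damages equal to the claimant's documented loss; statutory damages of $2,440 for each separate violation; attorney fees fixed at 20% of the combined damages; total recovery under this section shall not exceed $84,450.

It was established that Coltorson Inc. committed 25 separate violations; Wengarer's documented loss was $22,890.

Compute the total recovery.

Statutory damages: 25 × $2,440 = $61,000
Combined damages: $22,890 + $61,000 = $83,890
Attorney fees: 20% of $83,890 = $16,778
Total before cap: $83,890 + $16,778 = $100,668
Cap at $84,450: $100,668 exceeds the cap → $84,450

$84,450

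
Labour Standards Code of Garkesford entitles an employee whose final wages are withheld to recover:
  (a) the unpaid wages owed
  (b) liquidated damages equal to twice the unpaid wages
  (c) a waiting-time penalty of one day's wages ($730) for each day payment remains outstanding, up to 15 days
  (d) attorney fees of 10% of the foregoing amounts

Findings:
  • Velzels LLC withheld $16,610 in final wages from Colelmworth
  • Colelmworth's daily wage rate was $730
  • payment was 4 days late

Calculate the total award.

Doubled: 2 × $16,610 = $33,220
Penalty days: min(4, 15) = 4
Waiting-time penalty: 4 × $730 = $2,920
Subtotal: $16,610 + $33,220 + $2,920 = $52,750
Attorney fees: 10% of $52,750 = $5,275
Total award: $52,750 + $5,275 = $58,025

$58,025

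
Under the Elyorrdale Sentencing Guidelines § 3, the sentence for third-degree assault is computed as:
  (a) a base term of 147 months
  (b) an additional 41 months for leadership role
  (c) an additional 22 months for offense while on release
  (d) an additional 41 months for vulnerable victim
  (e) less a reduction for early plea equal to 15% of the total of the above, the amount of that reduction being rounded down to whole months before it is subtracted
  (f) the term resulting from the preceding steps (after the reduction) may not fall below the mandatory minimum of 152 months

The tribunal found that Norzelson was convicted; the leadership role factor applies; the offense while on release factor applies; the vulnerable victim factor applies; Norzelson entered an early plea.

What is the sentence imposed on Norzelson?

Leadership role enhancement: +41 months
Offense while on release enhancement: +22 months
Vulnerable victim enhancement: +41 months
Adjusted term: 147 months + 41 months + 22 months + 41 months = 251 months
Early plea reduction: 15% of 251 months = 37 months (rounded down)
After reduction: 251 − 37 = 214 months
Minimum 152 months: 214 months meets the minimum, no increase.

214 months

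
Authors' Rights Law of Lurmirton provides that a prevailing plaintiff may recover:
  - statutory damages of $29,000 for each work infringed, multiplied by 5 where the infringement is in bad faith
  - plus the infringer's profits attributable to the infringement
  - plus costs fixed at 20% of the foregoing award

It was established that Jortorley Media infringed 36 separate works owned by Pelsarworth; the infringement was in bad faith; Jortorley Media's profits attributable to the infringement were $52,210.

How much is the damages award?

Statutory damages: 36 × $29,000 = $1,044,000
Multiplied by 5: 5 × $1,044,000 = $5,220,000
Combined award: $5,220,000 + $52,210 = $5,272,210
Costs: 20% of $5,272,210 = $1,054,442
Award plus costs: $5,272,210 + $1,054,442 = $6,326,652

Award: $6,326,652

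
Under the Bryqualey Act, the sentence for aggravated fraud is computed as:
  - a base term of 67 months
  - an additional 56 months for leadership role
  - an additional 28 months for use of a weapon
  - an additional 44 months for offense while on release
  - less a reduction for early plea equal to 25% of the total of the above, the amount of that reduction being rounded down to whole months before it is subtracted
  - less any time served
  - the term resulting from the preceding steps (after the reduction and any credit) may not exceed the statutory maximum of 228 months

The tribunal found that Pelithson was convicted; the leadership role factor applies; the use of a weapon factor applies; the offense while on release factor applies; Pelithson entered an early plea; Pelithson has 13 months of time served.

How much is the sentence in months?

Leadership role enhancement: +56 months
Use of a weapon enhancement: +28 months
Offense while on release enhancement: +44 months
Adjusted term: 67 months + 56 months + 28 months + 44 months = 195 months
Early plea reduction: 25% of 195 months = 48 months (rounded down)
After reduction: 195 − 48 = 147 months
Less time served: 147 months − 13 months = 134 months
Cap at 228 months: 134 months is within the cap, no reduction.

Sentence: 134 months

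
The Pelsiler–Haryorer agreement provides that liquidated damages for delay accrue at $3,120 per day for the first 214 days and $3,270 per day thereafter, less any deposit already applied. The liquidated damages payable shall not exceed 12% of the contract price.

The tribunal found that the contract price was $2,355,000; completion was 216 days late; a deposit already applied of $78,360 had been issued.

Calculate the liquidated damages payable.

$282,600

First 214 days: 214 × $3,120 = $667,680
Remaining days: (216 − 214) × $3,270 = $6,540
Accrued per-day damages: $667,680 + $6,540 = $674,220
Less deposit already applied: $674,220 − $78,360 = $595,860
Cap: 12% of $2,355,000 = $282,600
Cap at $282,600: $595,860 exceeds the cap → $282,600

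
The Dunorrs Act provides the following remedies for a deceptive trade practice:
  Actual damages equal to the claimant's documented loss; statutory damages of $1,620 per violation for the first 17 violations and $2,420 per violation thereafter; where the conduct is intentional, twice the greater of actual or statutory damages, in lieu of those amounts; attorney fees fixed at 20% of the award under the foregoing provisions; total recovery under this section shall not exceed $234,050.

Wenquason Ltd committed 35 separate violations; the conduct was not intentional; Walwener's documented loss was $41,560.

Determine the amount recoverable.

Total recovery: $135,192

First 17 violations: 17 × $1,620 = $27,540
Remaining violations: (35 − 17) × $2,420 = $43,560
Statutory damages: $27,540 + $43,560 = $71,100
Conduct not intentional: the in-lieu enhancement does not apply.
Actual plus statutory damages: $41,560 + $71,100 = $112,660
Attorney fees: 20% of $112,660 = $22,532
Total before cap: $112,660 + $22,532 = $135,192
Cap at $234,050: $135,192 is within the cap, no reduction.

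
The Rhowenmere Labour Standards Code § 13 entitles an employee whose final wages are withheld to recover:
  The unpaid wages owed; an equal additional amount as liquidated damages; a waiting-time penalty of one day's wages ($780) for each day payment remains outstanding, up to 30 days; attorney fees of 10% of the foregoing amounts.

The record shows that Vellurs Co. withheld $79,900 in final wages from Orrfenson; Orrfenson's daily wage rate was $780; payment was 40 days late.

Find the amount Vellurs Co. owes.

Liquidated damages (equal amount): $79,900
Penalty days: min(40, 30) = 30
Waiting-time penalty: 30 × $780 = $23,400
Subtotal: $79,900 + $79,900 + $23,400 = $183,200
Attorney fees: 10% of $183,200 = $18,320
Total award: $183,200 + $18,320 = $201,520

$201,520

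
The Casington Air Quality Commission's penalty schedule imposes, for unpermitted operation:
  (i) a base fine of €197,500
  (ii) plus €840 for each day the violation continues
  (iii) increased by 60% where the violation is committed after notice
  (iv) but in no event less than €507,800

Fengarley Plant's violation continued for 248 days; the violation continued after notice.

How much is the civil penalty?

Civil penalty: €649,312

Per-day component: 248 × €840 = €208,320
Base plus per-day: €197,500 + €208,320 = €405,820
Enhancement: 60% of €405,820 = €243,492
Enhanced fine: €405,820 + €243,492 = €649,312
Minimum €507,800: €649,312 meets the minimum, no increase.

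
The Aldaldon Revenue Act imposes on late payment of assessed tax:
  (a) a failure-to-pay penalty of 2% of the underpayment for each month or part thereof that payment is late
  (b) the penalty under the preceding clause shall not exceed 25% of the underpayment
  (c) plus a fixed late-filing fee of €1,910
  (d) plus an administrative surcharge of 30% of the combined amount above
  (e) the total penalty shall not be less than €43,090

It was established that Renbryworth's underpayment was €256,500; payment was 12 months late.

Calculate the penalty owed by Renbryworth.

€82,511

Accrued rate: 2% × 12 = 24%, capped at 25% → 24%
Failure-to-pay penalty: 24% of €256,500 = €61,560
Penalty before surcharge: €61,560 + €1,910 = €63,470
Administrative surcharge: 30% of €63,470 = €19,041
Total penalty: €63,470 + €19,041 = €82,511
Minimum €43,090: €82,511 meets the minimum, no increase.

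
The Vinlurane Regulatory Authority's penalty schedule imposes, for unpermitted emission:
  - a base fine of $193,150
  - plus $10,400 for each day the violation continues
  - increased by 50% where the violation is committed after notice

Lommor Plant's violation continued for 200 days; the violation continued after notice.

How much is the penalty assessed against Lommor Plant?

$3,409,725

Per-day component: 200 × $10,400 = $2,080,000
Base plus per-day: $193,150 + $2,080,000 = $2,273,150
Enhancement: 50% of $2,273,150 = $1,136,575
Enhanced fine: $2,273,150 + $1,136,575 = $3,409,725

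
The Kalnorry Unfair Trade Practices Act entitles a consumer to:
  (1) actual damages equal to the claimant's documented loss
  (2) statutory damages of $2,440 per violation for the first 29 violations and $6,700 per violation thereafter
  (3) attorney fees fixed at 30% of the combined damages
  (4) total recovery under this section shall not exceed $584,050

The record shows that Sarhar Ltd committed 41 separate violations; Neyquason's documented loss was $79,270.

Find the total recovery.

$299,559

First 29 violations: 29 × $2,440 = $70,760
Remaining violations: (41 − 29) × $6,700 = $80,400
Statutory damages: $70,760 + $80,400 = $151,160
Combined damages: $79,270 + $151,160 = $230,430
Attorney fees: 30% of $230,430 = $69,129
Total before cap: $230,430 + $69,129 = $299,559
Cap at $584,050: $299,559 is within the cap, no reduction.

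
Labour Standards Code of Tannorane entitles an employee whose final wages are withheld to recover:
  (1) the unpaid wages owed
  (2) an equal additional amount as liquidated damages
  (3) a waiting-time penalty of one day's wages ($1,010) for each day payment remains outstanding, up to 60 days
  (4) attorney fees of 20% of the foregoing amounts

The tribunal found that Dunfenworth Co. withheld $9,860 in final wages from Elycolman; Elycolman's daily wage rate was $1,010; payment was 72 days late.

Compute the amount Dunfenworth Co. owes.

Liquidated damages (equal amount): $9,860
Penalty days: min(72, 60) = 60
Waiting-time penalty: 60 × $1,010 = $60,600
Subtotal: $9,860 + $9,860 + $60,600 = $80,320
Attorney fees: 20% of $80,320 = $16,064
Total award: $80,320 + $16,064 = $96,384

$96,384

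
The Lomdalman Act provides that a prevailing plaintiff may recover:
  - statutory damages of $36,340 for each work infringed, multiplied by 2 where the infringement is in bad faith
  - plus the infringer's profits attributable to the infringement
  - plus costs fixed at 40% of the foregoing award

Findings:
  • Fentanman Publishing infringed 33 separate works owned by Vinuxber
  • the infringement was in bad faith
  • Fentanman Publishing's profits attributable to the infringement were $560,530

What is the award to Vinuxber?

$4,142,558

Statutory damages: 33 × $36,340 = $1,199,220
Doubled: 2 × $1,199,220 = $2,398,440
Combined award: $2,398,440 + $560,530 = $2,958,970
Costs: 40% of $2,958,970 = $1,183,588
Award plus costs: $2,958,970 + $1,183,588 = $4,142,558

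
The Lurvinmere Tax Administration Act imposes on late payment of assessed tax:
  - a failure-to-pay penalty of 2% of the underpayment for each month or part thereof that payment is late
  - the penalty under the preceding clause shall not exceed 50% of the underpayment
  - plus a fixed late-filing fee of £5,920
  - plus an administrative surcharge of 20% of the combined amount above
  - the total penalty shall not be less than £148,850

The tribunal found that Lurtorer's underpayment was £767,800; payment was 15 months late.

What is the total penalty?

Accrued rate: 2% × 15 = 30%, capped at 50% → 30%
Failure-to-pay penalty: 30% of £767,800 = £230,340
Penalty before surcharge: £230,340 + £5,920 = £236,260
Administrative surcharge: 20% of £236,260 = £47,252
Total penalty: £236,260 + £47,252 = £283,512
Minimum £148,850: £283,512 meets the minimum, no increase.

£283,512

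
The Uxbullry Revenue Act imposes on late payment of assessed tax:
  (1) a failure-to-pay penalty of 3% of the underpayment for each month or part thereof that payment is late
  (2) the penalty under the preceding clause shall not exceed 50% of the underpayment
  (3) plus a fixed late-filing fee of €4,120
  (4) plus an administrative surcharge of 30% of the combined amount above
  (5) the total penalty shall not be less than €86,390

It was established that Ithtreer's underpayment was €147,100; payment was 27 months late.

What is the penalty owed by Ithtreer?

€100,971

Accrued rate: 3% × 27 = 81%, capped at 50% → 50%
Failure-to-pay penalty: 50% of €147,100 = €73,550
Penalty before surcharge: €73,550 + €4,120 = €77,670
Administrative surcharge: 30% of €77,670 = €23,301
Total penalty: €77,670 + €23,301 = €100,971
Minimum €86,390: €100,971 meets the minimum, no increase.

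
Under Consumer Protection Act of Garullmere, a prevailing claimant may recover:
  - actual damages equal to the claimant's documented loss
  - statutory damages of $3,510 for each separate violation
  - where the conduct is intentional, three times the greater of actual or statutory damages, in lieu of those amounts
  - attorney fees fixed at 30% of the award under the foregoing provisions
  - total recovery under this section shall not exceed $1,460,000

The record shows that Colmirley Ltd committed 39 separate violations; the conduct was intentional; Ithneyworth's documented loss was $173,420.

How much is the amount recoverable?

$676,338

Statutory damages: 39 × $3,510 = $136,890
Greater of actual damages ($173,420) or statutory damages ($136,890): $173,420
Trebled: 3 × $173,420 = $520,260
Attorney fees: 30% of $520,260 = $156,078
Total before cap: $520,260 + $156,078 = $676,338
Cap at $1,460,000: $676,338 is within the cap, no reduction.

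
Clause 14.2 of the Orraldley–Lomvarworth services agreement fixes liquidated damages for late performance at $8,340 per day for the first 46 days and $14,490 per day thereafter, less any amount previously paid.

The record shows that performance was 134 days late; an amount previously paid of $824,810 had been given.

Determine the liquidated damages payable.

First 46 days: 46 × $8,340 = $383,640
Remaining days: (134 − 46) × $14,490 = $1,275,120
Accrued per-day damages: $383,640 + $1,275,120 = $1,658,760
Less amount previously paid: $1,658,760 − $824,810 = $833,950

Liquidated damages: $833,950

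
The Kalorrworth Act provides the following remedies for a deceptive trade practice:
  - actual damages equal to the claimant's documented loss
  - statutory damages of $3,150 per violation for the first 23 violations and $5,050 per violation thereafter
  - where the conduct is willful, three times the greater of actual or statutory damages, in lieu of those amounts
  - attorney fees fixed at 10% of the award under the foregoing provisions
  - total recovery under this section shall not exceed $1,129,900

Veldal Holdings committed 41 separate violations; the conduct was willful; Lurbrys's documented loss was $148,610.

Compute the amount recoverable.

First 23 violations: 23 × $3,150 = $72,450
Remaining violations: (41 − 23) × $5,050 = $90,900
Statutory damages: $72,450 + $90,900 = $163,350
Greater of actual damages ($148,610) or statutory damages ($163,350): $163,350
Trebled: 3 × $163,350 = $490,050
Attorney fees: 10% of $490,050 = $49,005
Total before cap: $490,050 + $49,005 = $539,055
Cap at $1,129,900: $539,055 is within the cap, no reduction.

$539,055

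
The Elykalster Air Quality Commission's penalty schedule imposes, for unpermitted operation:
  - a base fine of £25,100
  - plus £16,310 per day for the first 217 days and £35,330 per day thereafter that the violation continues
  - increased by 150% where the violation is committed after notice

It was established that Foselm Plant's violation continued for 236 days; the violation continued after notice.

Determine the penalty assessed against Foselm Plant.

£10,589,100

First 217 days: 217 × £16,310 = £3,539,270
Remaining days: (236 − 217) × £35,330 = £671,270
Per-day component: £3,539,270 + £671,270 = £4,210,540
Base plus per-day: £25,100 + £4,210,540 = £4,235,640
Enhancement: 150% of £4,235,640 = £6,353,460
Enhanced fine: £4,235,640 + £6,353,460 = £10,589,100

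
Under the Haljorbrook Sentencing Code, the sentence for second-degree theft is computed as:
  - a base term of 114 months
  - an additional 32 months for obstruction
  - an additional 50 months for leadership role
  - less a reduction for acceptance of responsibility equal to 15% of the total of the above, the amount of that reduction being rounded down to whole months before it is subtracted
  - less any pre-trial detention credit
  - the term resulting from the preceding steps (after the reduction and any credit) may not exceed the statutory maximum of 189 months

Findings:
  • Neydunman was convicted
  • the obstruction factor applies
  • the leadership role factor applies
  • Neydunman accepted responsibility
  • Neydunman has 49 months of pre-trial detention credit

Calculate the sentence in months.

118 months

Obstruction enhancement: +32 months
Leadership role enhancement: +50 months
Adjusted term: 114 months + 32 months + 50 months = 196 months
Acceptance of responsibility reduction: 15% of 196 months = 29 months (rounded down)
After reduction: 196 − 29 = 167 months
Less pre-trial detention credit: 167 months − 49 months = 118 months
Cap at 189 months: 118 months is within the cap, no reduction.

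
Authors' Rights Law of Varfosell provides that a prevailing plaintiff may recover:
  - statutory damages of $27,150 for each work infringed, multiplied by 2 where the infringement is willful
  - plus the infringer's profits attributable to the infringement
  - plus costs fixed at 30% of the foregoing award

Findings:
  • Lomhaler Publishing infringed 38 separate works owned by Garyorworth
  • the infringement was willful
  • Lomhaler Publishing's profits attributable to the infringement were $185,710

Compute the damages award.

$2,923,843

Statutory damages: 38 × $27,150 = $1,031,700
Doubled: 2 × $1,031,700 = $2,063,400
Combined award: $2,063,400 + $185,710 = $2,249,110
Costs: 30% of $2,249,110 = $674,733
Award plus costs: $2,249,110 + $674,733 = $2,923,843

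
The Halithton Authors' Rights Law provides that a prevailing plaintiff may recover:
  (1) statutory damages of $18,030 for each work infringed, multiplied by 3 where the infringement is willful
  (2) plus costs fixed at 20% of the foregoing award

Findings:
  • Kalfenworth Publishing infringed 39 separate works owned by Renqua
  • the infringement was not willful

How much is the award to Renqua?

$843,804

Statutory damages: 39 × $18,030 = $703,170
Infringement not willful: no ×3 enhancement.
Costs: 20% of $703,170 = $140,634
Award plus costs: $703,170 + $140,634 = $843,804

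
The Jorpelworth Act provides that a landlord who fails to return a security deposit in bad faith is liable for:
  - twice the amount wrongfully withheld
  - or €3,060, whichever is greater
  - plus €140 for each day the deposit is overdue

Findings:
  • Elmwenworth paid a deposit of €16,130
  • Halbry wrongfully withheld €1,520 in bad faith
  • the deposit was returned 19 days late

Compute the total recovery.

Doubled: 2 × €1,520 = €3,040
Minimum €3,060: €3,040 is below the minimum → €3,060
Late-return penalty: 19 × €140 = €2,660
Damages plus late penalty: €3,060 + €2,660 = €5,720

€5,720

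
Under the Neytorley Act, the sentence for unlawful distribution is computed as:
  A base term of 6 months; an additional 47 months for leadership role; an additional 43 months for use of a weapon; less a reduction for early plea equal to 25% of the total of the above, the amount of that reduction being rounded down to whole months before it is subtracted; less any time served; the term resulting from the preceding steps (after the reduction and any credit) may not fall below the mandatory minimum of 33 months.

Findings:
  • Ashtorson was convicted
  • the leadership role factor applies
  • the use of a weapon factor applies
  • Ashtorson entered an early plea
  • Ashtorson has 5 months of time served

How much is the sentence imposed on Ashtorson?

67 months

Leadership role enhancement: +47 months
Use of a weapon enhancement: +43 months
Adjusted term: 6 months + 47 months + 43 months = 96 months
Early plea reduction: 25% of 96 months = 24 months (rounded down)
After reduction: 96 − 24 = 72 months
Less time served: 72 months − 5 months = 67 months
Minimum 33 months: 67 months meets the minimum, no increase.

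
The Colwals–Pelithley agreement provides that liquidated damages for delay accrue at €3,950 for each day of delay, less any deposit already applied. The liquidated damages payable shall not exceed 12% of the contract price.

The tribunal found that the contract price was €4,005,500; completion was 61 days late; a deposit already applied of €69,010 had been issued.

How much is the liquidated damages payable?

Per-day damages: 61 × €3,950 = €240,950
Less deposit already applied: €240,950 − €69,010 = €171,940
Cap: 12% of €4,005,500 = €480,660
Cap at €480,660: €171,940 is within the cap, no reduction.

€171,940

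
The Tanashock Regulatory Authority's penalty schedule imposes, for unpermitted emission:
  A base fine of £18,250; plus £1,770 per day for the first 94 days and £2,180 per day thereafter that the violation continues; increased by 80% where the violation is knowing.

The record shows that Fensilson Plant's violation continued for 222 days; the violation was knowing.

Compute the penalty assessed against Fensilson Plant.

£834,606

First 94 days: 94 × £1,770 = £166,380
Remaining days: (222 − 94) × £2,180 = £279,040
Per-day component: £166,380 + £279,040 = £445,420
Base plus per-day: £18,250 + £445,420 = £463,670
Enhancement: 80% of £463,670 = £370,936
Enhanced fine: £463,670 + £370,936 = £834,606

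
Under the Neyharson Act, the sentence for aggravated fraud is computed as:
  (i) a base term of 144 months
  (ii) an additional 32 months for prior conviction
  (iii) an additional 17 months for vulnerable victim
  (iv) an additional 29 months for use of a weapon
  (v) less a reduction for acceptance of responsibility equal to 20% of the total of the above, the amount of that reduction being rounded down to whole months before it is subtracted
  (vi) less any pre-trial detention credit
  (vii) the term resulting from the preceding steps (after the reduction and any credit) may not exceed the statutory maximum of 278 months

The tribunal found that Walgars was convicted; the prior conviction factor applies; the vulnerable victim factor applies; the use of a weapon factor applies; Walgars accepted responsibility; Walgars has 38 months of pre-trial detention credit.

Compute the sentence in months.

Prior conviction enhancement: +32 months
Vulnerable victim enhancement: +17 months
Use of a weapon enhancement: +29 months
Adjusted term: 144 months + 32 months + 17 months + 29 months = 222 months
Acceptance of responsibility reduction: 20% of 222 months = 44 months (rounded down)
After reduction: 222 − 44 = 178 months
Less pre-trial detention credit: 178 months − 38 months = 140 months
Cap at 278 months: 140 months is within the cap, no reduction.

140 months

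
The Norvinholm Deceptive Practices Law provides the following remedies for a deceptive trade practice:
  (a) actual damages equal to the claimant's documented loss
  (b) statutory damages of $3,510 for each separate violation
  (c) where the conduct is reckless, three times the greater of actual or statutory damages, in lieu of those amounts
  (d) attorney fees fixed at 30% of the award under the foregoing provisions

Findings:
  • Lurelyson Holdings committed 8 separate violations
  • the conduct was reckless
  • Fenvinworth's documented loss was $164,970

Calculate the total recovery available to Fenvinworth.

Statutory damages: 8 × $3,510 = $28,080
Greater of actual damages ($164,970) or statutory damages ($28,080): $164,970
Trebled: 3 × $164,970 = $494,910
Attorney fees: 30% of $494,910 = $148,473
Total recovery: $494,910 + $148,473 = $643,383

$643,383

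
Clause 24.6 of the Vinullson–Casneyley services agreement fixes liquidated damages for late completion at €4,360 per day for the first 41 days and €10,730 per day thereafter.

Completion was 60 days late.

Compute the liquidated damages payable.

€382,630

First 41 days: 41 × €4,360 = €178,760
Remaining days: (60 − 41) × €10,730 = €203,870
Accrued per-day damages: €178,760 + €203,870 = €382,630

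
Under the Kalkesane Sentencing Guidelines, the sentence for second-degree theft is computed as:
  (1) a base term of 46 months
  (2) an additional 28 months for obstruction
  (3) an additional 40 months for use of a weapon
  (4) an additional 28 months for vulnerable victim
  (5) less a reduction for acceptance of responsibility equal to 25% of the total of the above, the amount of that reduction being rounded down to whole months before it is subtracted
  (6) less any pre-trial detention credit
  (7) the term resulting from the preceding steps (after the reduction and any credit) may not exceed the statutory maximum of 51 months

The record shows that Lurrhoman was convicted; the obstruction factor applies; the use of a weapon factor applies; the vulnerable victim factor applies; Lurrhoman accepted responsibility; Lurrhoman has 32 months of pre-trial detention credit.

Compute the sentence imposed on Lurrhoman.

51 months

Obstruction enhancement: +28 months
Use of a weapon enhancement: +40 months
Vulnerable victim enhancement: +28 months
Adjusted term: 46 months + 28 months + 40 months + 28 months = 142 months
Acceptance of responsibility reduction: 25% of 142 months = 35 months (rounded down)
After reduction: 142 − 35 = 107 months
Less pre-trial detention credit: 107 months − 32 months = 75 months
Cap at 51 months: 75 months exceeds the cap → 51 months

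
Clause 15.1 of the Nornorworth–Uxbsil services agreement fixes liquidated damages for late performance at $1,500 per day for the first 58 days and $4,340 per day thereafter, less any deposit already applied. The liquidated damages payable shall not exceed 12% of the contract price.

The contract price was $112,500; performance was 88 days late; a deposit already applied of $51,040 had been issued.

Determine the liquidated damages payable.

First 58 days: 58 × $1,500 = $87,000
Remaining days: (88 − 58) × $4,340 = $130,200
Accrued per-day damages: $87,000 + $130,200 = $217,200
Less deposit already applied: $217,200 − $51,040 = $166,160
Cap: 12% of $112,500 = $13,500
Cap at $13,500: $166,160 exceeds the cap → $13,500

$13,500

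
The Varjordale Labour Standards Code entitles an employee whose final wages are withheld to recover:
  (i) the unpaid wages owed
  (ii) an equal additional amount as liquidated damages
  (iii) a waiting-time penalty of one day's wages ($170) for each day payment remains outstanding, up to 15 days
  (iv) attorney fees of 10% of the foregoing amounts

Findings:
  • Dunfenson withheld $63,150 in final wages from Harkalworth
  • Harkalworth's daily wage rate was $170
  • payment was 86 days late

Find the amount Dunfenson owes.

$141,735

Liquidated damages (equal amount): $63,150
Penalty days: min(86, 15) = 15
Waiting-time penalty: 15 × $170 = $2,550
Subtotal: $63,150 + $63,150 + $2,550 = $128,850
Attorney fees: 10% of $128,850 = $12,885
Total award: $128,850 + $12,885 = $141,735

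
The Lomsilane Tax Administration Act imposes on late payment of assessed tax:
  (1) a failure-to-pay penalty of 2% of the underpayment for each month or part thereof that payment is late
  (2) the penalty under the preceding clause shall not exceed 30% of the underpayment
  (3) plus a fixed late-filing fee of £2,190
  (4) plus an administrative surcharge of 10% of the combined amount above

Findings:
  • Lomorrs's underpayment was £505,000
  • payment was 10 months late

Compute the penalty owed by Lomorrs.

£113,509

Accrued rate: 2% × 10 = 20%, capped at 30% → 20%
Failure-to-pay penalty: 20% of £505,000 = £101,000
Penalty before surcharge: £101,000 + £2,190 = £103,190
Administrative surcharge: 10% of £103,190 = £10,319
Total penalty: £103,190 + £10,319 = £113,509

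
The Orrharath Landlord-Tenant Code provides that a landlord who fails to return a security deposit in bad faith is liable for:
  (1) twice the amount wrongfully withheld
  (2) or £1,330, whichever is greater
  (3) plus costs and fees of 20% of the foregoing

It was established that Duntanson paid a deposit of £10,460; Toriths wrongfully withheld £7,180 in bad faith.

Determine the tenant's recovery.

Doubled: 2 × £7,180 = £14,360
Minimum £1,330: £14,360 meets the minimum, no increase.
Costs and fees: 20% of £14,360 = £2,872
Total recovery: £14,360 + £2,872 = £17,232

£17,232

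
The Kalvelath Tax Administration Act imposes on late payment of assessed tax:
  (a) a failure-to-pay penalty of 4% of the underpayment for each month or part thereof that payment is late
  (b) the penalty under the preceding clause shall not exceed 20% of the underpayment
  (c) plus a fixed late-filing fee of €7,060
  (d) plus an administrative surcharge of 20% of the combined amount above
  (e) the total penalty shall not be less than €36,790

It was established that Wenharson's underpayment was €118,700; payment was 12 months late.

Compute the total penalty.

€36,960

Accrued rate: 4% × 12 = 48%, capped at 20% → 20%
Failure-to-pay penalty: 20% of €118,700 = €23,740
Penalty before surcharge: €23,740 + €7,060 = €30,800
Administrative surcharge: 20% of €30,800 = €6,160
Total penalty: €30,800 + €6,160 = €36,960
Minimum €36,790: €36,960 meets the minimum, no increase.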